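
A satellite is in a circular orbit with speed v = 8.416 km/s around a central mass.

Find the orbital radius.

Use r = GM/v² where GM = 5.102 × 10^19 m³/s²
v = 8.416 km/s = 8416 m/s
GM = 5.102 × 10^19 m³/s²
v² = 7.08291 × 10^7 m²/s²
r = GM/v² = (5.102 × 10^19) / (7.08291 × 10^7) = 7.20326 × 10^11 m ≈ 7.203 × 10^11 m

Final answer: 7.203 × 10^11 m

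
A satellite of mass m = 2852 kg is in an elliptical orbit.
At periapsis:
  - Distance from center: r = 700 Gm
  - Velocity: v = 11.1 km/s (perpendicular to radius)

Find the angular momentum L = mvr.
r = 700 Gm = 7 × 10^11 m
v = 11.1 km/s = 11100 m/s
vr = 11100 × 7 × 10^11 = 7.77 × 10^15 m²/s
L = m × vr = 2852 × 7.77 × 10^15 = 2.216 × 10^19 kg·m²/s ≈ 2.216 × 10^19 kg·m²/s

Final answer: L = 2.216 × 10^19 kg·m²/s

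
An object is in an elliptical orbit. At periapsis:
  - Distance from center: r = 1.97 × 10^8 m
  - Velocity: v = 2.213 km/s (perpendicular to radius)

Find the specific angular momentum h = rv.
r = 1.97 × 10^8 m
v = 2.213 km/s = 2213 m/s
h = rv = 1.97 × 10^8 × 2213 = 4.35961 × 10^11 m²/s ≈ 4.36 × 10^11 m²/s

Final answer: h = 4.36 × 10^11 m²/s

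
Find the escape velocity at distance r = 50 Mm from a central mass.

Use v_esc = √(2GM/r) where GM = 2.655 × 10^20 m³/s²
r = 50 Mm = 5 × 10^7 m
GM = 2.655 × 10^20 m³/s²
2GM/r = 2 × (2.655 × 10^20) / (5 × 10^7) = 1.062 × 10^13 m²/s²
v_esc = √(2GM/r) = 3.25883 × 10^6 m/s ≈ 3259 km/s

Final answer: 3259 km/s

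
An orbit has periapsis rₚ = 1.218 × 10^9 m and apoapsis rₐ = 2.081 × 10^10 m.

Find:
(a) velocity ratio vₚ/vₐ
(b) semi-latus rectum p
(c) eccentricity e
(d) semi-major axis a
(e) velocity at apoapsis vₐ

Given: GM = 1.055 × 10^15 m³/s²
rₚ = 1.218 × 10^9 m
rₐ = 2.081 × 10^10 m
GM = 1.055 × 10^15 m³/s²
a = (rₚ + rₐ)/2 = 1.1014 × 10^10 m
e = (rₐ − rₚ)/(rₐ + rₚ) = (1.9592 × 10^10) / (2.2028 × 10^10) = 0.889413
(a) vₚ/vₐ = rₐ/rₚ (angular momentum) = (2.081 × 10^10) / (1.218 × 10^9) = 17.0854 ≈ 17.09
(b) 1 − e² = 0.208944;  p = a(1 − e²) = 1.1014 × 10^10 × 0.208944 = 2.30131 × 10^9 m ≈ 2.301 × 10^9 m
(c) e = 0.889413 ≈ 0.8894
(d) a = 1.1014 × 10^10 m ≈ 1.101 × 10^10 m
(e) vₐ² = GM (2/rₐ − 1/a) = 1.055 × 10^15 × (9.61076 × 10^-11 − 9.07935 × 10^-11) = 5606.38 m²/s²;  vₐ = 74.8758 m/s ≈ 74.88 m/s

Final answer:
(a) velocity ratio vₚ/vₐ = 17.09
(b) semi-latus rectum p = 2.301 × 10^9 m
(c) eccentricity e = 0.8894
(d) semi-major axis a = 1.101 × 10^10 m
(e) velocity at apoapsis vₐ = 74.88 m/s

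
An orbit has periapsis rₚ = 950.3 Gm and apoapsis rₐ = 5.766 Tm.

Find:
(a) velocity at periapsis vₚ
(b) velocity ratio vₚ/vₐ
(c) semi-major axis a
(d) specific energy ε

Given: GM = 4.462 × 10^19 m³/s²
rₚ = 950.3 Gm = 9.503 × 10^11 m
rₐ = 5.766 Tm = 5.766 × 10^12 m
GM = 4.462 × 10^19 m³/s²
a = (rₚ + rₐ)/2 = 3.35815 × 10^12 m
e = (rₐ − rₚ)/(rₐ + rₚ) = (4.8157 × 10^12) / (6.7163 × 10^12) = 0.717017
(a) vₚ² = GM (2/rₚ − 1/a) = 4.462 × 10^19 × (2.1046 × 10^-12 − 2.97783 × 10^-13) = 8.06201 × 10^7 m²/s²;  vₚ = 8978.87 m/s ≈ 8.979 km/s
(b) vₚ/vₐ = rₐ/rₚ (angular momentum) = (5.766 × 10^12) / (9.503 × 10^11) = 6.06756 ≈ 6.068
(c) a = 3.35815 × 10^12 m ≈ 3.358 Tm
(d) 2a = 6.7163 × 10^12 m;  ε = −GM/(2a) = -6.64354 × 10^6 J/kg ≈ -6.644 MJ/kg

Final answer:
(a) velocity at periapsis vₚ = 8.979 km/s
(b) velocity ratio vₚ/vₐ = 6.068
(c) semi-major axis a = 3.358 Tm
(d) specific energy ε = -6.644 MJ/kg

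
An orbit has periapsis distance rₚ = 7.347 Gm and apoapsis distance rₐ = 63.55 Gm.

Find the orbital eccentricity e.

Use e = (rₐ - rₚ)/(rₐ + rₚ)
rₚ = 7.347 Gm = 7.347 × 10^9 m
rₐ = 63.55 Gm = 6.355 × 10^10 m
rₐ − rₚ = 5.6203 × 10^10 m
rₐ + rₚ = 7.0897 × 10^10 m
e = (rₐ − rₚ)/(rₐ + rₚ) = 0.792742

Final answer: e = 0.7927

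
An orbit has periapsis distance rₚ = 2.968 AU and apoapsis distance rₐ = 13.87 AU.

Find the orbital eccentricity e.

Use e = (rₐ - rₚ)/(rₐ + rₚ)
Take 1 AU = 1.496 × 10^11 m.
rₚ = 2.968 AU = 4.44013 × 10^11 m
rₐ = 13.87 AU = 2.07495 × 10^12 m
rₐ − rₚ = 1.63094 × 10^12 m
rₐ + rₚ = 2.51896 × 10^12 m
e = (rₐ − rₚ)/(rₐ + rₚ) = 0.647464

Final answer: e = 0.6475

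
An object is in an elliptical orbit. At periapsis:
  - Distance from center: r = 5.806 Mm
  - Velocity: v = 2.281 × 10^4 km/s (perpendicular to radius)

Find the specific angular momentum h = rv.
r = 5.806 Mm = 5.806 × 10^6 m
v = 2.281 × 10^4 km/s = 2.281 × 10^7 m/s
h = rv = 5.806 × 10^6 × 2.281 × 10^7 = 1.32435 × 10^14 m²/s ≈ 1.324 × 10^14 m²/s

Final answer: h = 1.324 × 10^14 m²/s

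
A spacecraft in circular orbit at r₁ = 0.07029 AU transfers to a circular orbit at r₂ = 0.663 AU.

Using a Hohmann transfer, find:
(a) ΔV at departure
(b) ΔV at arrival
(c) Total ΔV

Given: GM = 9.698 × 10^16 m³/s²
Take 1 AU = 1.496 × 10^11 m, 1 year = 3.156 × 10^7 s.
r₁ = 0.07029 AU = 1.05154 × 10^10 m
r₂ = 0.663 AU = 9.91848 × 10^10 m
GM = 9.698 × 10^16 m³/s²
Transfer ellipse: a_t = (r₁ + r₂)/2 = 5.48501 × 10^10 m
Circular speed at r₁: v₁ = √(GM/r₁) = 3036.89 m/s
Transfer speed at r₁ (periapsis): v₁ₜ = √(GM(2/r₁ − 1/a_t)) = 4083.78 m/s
(a) ΔV₁ = v₁ₜ − v₁ = 1046.89 m/s ≈ 0.2209 AU/year
Circular speed at r₂: v₂ = √(GM/r₂) = 988.823 m/s
Transfer speed at r₂ (apoapsis): v₂ₜ = √(GM(2/r₂ − 1/a_t)) = 432.955 m/s
(b) ΔV₂ = v₂ − v₂ₜ = 555.868 m/s ≈ 0.1173 AU/year
(c) ΔV_total = ΔV₁ + ΔV₂ = 1602.76 m/s ≈ 0.3381 AU/year

Final answer:
(a) ΔV₁ = 0.2209 AU/year
(b) ΔV₂ = 0.1173 AU/year
(c) ΔV_total = 0.3381 AU/year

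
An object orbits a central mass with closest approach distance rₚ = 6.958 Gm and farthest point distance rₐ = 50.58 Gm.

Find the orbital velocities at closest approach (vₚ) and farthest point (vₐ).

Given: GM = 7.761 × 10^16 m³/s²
rₚ = 6.958 Gm = 6.958 × 10^9 m
rₐ = 50.58 Gm = 5.058 × 10^10 m
GM = 7.761 × 10^16 m³/s²
a = (rₚ + rₐ)/2 = 2.8769 × 10^10 m
Vis-viva: v² = GM (2/r − 1/a)
vₚ² = 7.761 × 10^16 × (2.87439 × 10^-10 − 3.47596 × 10^-11) = 1.96104 × 10^7 m²/s²
vₚ = 4428.37 m/s ≈ 4.428 km/s
vₐ² = 7.761 × 10^16 × (3.95413 × 10^-11 − 3.47596 × 10^-11) = 371106 m²/s²
vₐ = 609.185 m/s ≈ 609.2 m/s

Final answer: vₚ = 4.428 km/s, vₐ = 609.2 m/s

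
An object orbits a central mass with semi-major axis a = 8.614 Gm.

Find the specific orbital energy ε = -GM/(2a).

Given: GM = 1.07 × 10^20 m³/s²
a = 8.614 Gm = 8.614 × 10^9 m
GM = 1.07 × 10^20 m³/s²
2a = 1.7228 × 10^10 m
ε = −GM/(2a) = -6.21082 × 10^9 J/kg ≈ -6.211 GJ/kg

Final answer: -6.211 GJ/kg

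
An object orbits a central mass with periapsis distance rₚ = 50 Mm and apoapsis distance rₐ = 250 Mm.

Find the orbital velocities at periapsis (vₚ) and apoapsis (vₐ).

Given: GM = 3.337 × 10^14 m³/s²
rₚ = 50 Mm = 5 × 10^7 m
rₐ = 250 Mm = 2.5 × 10^8 m
GM = 3.337 × 10^14 m³/s²
a = (rₚ + rₐ)/2 = 1.5 × 10^8 m
Vis-viva: v² = GM (2/r − 1/a)
vₚ² = 3.337 × 10^14 × (4 × 10^-8 − 6.66667 × 10^-9) = 1.11233 × 10^7 m²/s²
vₚ = 3335.17 m/s ≈ 3.335 km/s
vₐ² = 3.337 × 10^14 × (8 × 10^-9 − 6.66667 × 10^-9) = 444933 m²/s²
vₐ = 667.033 m/s ≈ 667 m/s

Final answer: vₚ = 3.335 km/s, vₐ = 667 m/s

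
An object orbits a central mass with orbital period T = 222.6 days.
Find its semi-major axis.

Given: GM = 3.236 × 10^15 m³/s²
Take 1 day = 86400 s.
T = 222.6 days = 1.92326 × 10^7 s
GM = 3.236 × 10^15 m³/s²
Kepler's third law: a³ = GM T² / (4π²)
T² = 3.69894 × 10^14 s²
a³ = (3.236 × 10^15) × (3.69894 × 10^14) / (4π²) = 3.03198 × 10^28 m³
a = (a³)^(1/3) = 3.11824 × 10^9 m ≈ 3.118 × 10^9 m

Final answer: 3.118 × 10^9 m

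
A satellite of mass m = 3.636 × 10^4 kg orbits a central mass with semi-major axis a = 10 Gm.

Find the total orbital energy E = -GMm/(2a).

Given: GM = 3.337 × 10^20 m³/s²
a = 10 Gm = 1 × 10^10 m
GM = 3.337 × 10^20 m³/s²
2a = 2 × 10^10 m
GMm = 3.337 × 10^20 × 36360 = 1.21333 × 10^25 m³·kg/s²
E = −GMm/(2a) = -6.06667 × 10^14 J ≈ -606.7 TJ

Final answer: -606.7 TJ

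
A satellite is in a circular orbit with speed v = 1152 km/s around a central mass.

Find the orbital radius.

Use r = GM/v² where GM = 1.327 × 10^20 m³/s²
v = 1152 km/s = 1.152 × 10^6 m/s
GM = 1.327 × 10^20 m³/s²
v² = 1.3271 × 10^12 m²/s²
r = GM/v² = (1.327 × 10^20) / (1.3271 × 10^12) = 9.99922 × 10^7 m ≈ 99.99 Mm

Final answer: 99.99 Mm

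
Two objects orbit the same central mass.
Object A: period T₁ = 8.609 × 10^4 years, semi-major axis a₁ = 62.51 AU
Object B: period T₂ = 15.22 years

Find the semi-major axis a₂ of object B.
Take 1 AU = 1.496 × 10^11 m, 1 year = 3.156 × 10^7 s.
T₁ = 8.609 × 10^4 years = 2.717 × 10^12 s
T₂ = 15.22 years = 4.80343 × 10^8 s
a₁ = 62.51 AU = 9.3515 × 10^12 m
Kepler's third law: (T₂/T₁)² = (a₂/a₁)³  ⇒  a₂ = a₁ (T₂/T₁)^(2/3)
T₂/T₁ = 0.000176792
(T₂/T₁)^(2/3) = 0.00314998
a₂ = 9.3515 × 10^12 m × 0.00314998 = 2.9457 × 10^10 m ≈ 0.1969 AU

Final answer: a₂ = 0.1969 AU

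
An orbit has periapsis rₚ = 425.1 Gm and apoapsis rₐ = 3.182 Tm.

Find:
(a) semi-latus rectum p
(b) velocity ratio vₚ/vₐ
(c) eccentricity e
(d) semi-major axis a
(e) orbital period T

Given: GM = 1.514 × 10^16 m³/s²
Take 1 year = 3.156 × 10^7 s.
rₚ = 425.1 Gm = 4.251 × 10^11 m
rₐ = 3.182 Tm = 3.182 × 10^12 m
GM = 1.514 × 10^16 m³/s²
a = (rₚ + rₐ)/2 = 1.80355 × 10^12 m
e = (rₐ − rₚ)/(rₐ + rₚ) = (2.7569 × 10^12) / (3.6071 × 10^12) = 0.764298
(a) 1 − e² = 0.415848;  p = a(1 − e²) = 1.80355 × 10^12 × 0.415848 = 7.50003 × 10^11 m ≈ 750 Gm
(b) vₚ/vₐ = rₐ/rₚ (angular momentum) = (3.182 × 10^12) / (4.251 × 10^11) = 7.4853 ≈ 7.485
(c) e = 0.764298 ≈ 0.7643
(d) a = 1.80355 × 10^12 m ≈ 1.804 Tm
(e) a³ = 5.86657 × 10^36 m³;  T = 2π √(a³/GM) = 2π × 1.96847 × 10^10 s = 1.23683 × 10^11 s ≈ 3919 years

Final answer:
(a) semi-latus rectum p = 750 Gm
(b) velocity ratio vₚ/vₐ = 7.485
(c) eccentricity e = 0.7643
(d) semi-major axis a = 1.804 Tm
(e) orbital period T = 3919 years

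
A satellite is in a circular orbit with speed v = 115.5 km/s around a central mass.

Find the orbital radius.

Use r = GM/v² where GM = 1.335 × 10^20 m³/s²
v = 115.5 km/s = 115500 m/s
GM = 1.335 × 10^20 m³/s²
v² = 1.33402 × 10^10 m²/s²
r = GM/v² = (1.335 × 10^20) / (1.33402 × 10^10) = 1.00073 × 10^10 m ≈ 10.01 Gm

Final answer: 10.01 Gm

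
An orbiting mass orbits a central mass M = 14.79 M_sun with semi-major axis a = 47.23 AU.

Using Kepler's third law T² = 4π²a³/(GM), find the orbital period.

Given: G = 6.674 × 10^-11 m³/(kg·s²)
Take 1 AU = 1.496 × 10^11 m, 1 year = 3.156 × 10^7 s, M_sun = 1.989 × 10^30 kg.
M = 14.79 M_sun = 2.94173 × 10^31 kg
GM = G × M = 6.674 × 10^-11 × 2.94173 × 10^31 = 1.96331 × 10^21 m³/s²
a = 47.23 AU = 7.06561 × 10^12 m
a³ = 3.52735 × 10^38 m³
T = 2π √(a³/GM) = 2π √((3.52735 × 10^38) / (1.96331 × 10^21)) = 2π × 4.23867 × 10^8 s
T = 2.66324 × 10^9 s ≈ 84.39 years

Final answer: 84.39 years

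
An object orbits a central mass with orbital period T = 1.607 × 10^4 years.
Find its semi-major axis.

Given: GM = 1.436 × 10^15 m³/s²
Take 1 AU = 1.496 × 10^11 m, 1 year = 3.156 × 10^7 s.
T = 1.607 × 10^4 years = 5.07169 × 10^11 s
GM = 1.436 × 10^15 m³/s²
Kepler's third law: a³ = GM T² / (4π²)
T² = 2.57221 × 10^23 s²
a³ = (1.436 × 10^15) × (2.57221 × 10^23) / (4π²) = 9.35622 × 10^36 m³
a = (a³)^(1/3) = 2.10717 × 10^12 m ≈ 14.09 AU

Final answer: 14.09 AU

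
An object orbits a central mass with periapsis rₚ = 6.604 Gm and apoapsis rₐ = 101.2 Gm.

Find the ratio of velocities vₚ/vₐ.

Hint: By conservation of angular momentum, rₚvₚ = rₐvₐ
rₚ = 6.604 Gm = 6.604 × 10^9 m
rₐ = 101.2 Gm = 1.012 × 10^11 m
rₚvₚ = rₐvₐ  ⇒  vₚ/vₐ = rₐ/rₚ
vₚ/vₐ = (1.012 × 10^11) / (6.604 × 10^9) = 15.324

Final answer: vₚ/vₐ = 15.32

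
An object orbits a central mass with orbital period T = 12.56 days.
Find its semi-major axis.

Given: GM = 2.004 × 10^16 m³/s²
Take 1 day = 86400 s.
T = 12.56 days = 1.08518 × 10^6 s
GM = 2.004 × 10^16 m³/s²
Kepler's third law: a³ = GM T² / (4π²)
T² = 1.17762 × 10^12 s²
a³ = (2.004 × 10^16) × (1.17762 × 10^12) / (4π²) = 5.97785 × 10^26 m³
a = (a³)^(1/3) = 8.42393 × 10^8 m ≈ 842.4 Mm

Final answer: 842.4 Mm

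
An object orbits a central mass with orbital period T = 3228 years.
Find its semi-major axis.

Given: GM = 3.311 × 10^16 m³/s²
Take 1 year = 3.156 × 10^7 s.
T = 3228 years = 1.01876 × 10^11 s
GM = 3.311 × 10^16 m³/s²
Kepler's third law: a³ = GM T² / (4π²)
T² = 1.03787 × 10^22 s²
a³ = (3.311 × 10^16) × (1.03787 × 10^22) / (4π²) = 8.70443 × 10^36 m³
a = (a³)^(1/3) = 2.05706 × 10^12 m ≈ 2.057 Tm

Final answer: 2.057 Tm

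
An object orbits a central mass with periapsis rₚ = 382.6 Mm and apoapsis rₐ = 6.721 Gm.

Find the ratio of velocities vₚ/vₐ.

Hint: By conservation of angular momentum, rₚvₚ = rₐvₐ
rₚ = 382.6 Mm = 3.826 × 10^8 m
rₐ = 6.721 Gm = 6.721 × 10^9 m
rₚvₚ = rₐvₐ  ⇒  vₚ/vₐ = rₐ/rₚ
vₚ/vₐ = (6.721 × 10^9) / (3.826 × 10^8) = 17.5666

Final answer: vₚ/vₐ = 17.57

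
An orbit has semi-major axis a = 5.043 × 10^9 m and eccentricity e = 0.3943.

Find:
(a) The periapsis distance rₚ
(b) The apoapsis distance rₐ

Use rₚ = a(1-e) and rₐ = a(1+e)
a = 5.043 × 10^9 m
e = 0.3943:  1 − e = 0.6057,  1 + e = 1.3943
(a) rₚ = a(1 − e) = 5.043 × 10^9 m × 0.6057 = 3.05455 × 10^9 m ≈ 3.055 × 10^9 m
(b) rₐ = a(1 + e) = 5.043 × 10^9 m × 1.3943 = 7.03145 × 10^9 m ≈ 7.031 × 10^9 m

Final answer:
(a) rₚ = 3.055 × 10^9 m
(b) rₐ = 7.031 × 10^9 m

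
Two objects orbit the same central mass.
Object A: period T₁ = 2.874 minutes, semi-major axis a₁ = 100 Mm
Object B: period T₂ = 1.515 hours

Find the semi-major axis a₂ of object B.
T₁ = 2.874 minutes = 172.44 s
T₂ = 1.515 hours = 5454 s
a₁ = 100 Mm = 1 × 10^8 m
Kepler's third law: (T₂/T₁)² = (a₂/a₁)³  ⇒  a₂ = a₁ (T₂/T₁)^(2/3)
T₂/T₁ = 31.6284
(T₂/T₁)^(2/3) = 10.0012
a₂ = 1 × 10^8 m × 10.0012 = 1.00012 × 10^9 m ≈ 1 Gm

Final answer: a₂ = 1 Gm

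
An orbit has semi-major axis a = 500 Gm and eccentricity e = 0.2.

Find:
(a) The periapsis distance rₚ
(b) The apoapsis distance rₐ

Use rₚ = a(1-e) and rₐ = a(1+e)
a = 500 Gm = 5 × 10^11 m
e = 0.2:  1 − e = 0.8,  1 + e = 1.2
(a) rₚ = a(1 − e) = 5 × 10^11 m × 0.8 = 4 × 10^11 m ≈ 400 Gm
(b) rₐ = a(1 + e) = 5 × 10^11 m × 1.2 = 6 × 10^11 m ≈ 600 Gm

Final answer:
(a) rₚ = 400 Gm
(b) rₐ = 600 Gm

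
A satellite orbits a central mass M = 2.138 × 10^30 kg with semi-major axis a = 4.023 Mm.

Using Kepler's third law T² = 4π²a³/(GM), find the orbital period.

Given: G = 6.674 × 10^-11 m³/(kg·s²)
M = 2.138 × 10^30 kg
GM = G × M = 6.674 × 10^-11 × 2.138 × 10^30 = 1.4269 × 10^20 m³/s²
a = 4.023 Mm = 4.023 × 10^6 m
a³ = 6.51104 × 10^19 m³
T = 2π √(a³/GM) = 2π √((6.51104 × 10^19) / (1.4269 × 10^20)) = 2π × 0.675504 s
T = 4.24432 s ≈ 4.244 seconds

Final answer: 4.244 seconds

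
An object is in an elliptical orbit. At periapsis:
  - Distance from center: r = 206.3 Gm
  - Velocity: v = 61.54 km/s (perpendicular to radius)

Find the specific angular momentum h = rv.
r = 206.3 Gm = 2.063 × 10^11 m
v = 61.54 km/s = 61540 m/s
h = rv = 2.063 × 10^11 × 61540 = 1.26957 × 10^16 m²/s ≈ 1.27 × 10^16 m²/s

Final answer: h = 1.27 × 10^16 m²/s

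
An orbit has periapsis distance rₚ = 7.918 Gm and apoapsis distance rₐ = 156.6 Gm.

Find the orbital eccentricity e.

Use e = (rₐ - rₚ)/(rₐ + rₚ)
rₚ = 7.918 Gm = 7.918 × 10^9 m
rₐ = 156.6 Gm = 1.566 × 10^11 m
rₐ − rₚ = 1.48682 × 10^11 m
rₐ + rₚ = 1.64518 × 10^11 m
e = (rₐ − rₚ)/(rₐ + rₚ) = 0.903743

Final answer: e = 0.9037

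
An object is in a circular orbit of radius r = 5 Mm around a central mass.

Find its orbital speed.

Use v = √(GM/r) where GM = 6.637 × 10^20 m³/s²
r = 5 Mm = 5 × 10^6 m
GM = 6.637 × 10^20 m³/s²
GM/r = (6.637 × 10^20) / (5 × 10^6) = 1.3274 × 10^14 m²/s²
v = √(GM/r) = 1.15213 × 10^7 m/s ≈ 1.152 × 10^4 km/s

Final answer: 1.152 × 10^4 km/s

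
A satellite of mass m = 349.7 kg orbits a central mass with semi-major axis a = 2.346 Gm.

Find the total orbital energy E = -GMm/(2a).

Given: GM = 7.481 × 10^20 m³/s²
a = 2.346 Gm = 2.346 × 10^9 m
GM = 7.481 × 10^20 m³/s²
2a = 4.692 × 10^9 m
GMm = 7.481 × 10^20 × 349.7 = 2.61611 × 10^23 m³·kg/s²
E = −GMm/(2a) = -5.57567 × 10^13 J ≈ -55.76 TJ

Final answer: -55.76 TJ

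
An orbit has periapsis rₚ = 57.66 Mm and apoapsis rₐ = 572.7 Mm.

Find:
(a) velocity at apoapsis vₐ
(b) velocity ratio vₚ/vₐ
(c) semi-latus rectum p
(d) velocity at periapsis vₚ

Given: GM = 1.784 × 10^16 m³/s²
rₚ = 57.66 Mm = 5.766 × 10^7 m
rₐ = 572.7 Mm = 5.727 × 10^8 m
GM = 1.784 × 10^16 m³/s²
a = (rₚ + rₐ)/2 = 3.1518 × 10^8 m
e = (rₐ − rₚ)/(rₐ + rₚ) = (5.1504 × 10^8) / (6.3036 × 10^8) = 0.817057
(a) vₐ² = GM (2/rₐ − 1/a) = 1.784 × 10^16 × (3.49223 × 10^-9 − 3.17279 × 10^-9) = 5.6988 × 10^6 m²/s²;  vₐ = 2387.22 m/s ≈ 2.387 km/s
(b) vₚ/vₐ = rₐ/rₚ (angular momentum) = (5.727 × 10^8) / (5.766 × 10^7) = 9.93236 ≈ 9.932
(c) 1 − e² = 0.332418;  p = a(1 − e²) = 3.1518 × 10^8 × 0.332418 = 1.04772 × 10^8 m ≈ 104.8 Mm
(d) vₚ² = GM (2/rₚ − 1/a) = 1.784 × 10^16 × (3.46861 × 10^-8 − 3.17279 × 10^-9) = 5.62197 × 10^8 m²/s²;  vₚ = 23710.7 m/s ≈ 23.71 km/s

Final answer:
(a) velocity at apoapsis vₐ = 2.387 km/s
(b) velocity ratio vₚ/vₐ = 9.932
(c) semi-latus rectum p = 104.8 Mm
(d) velocity at periapsis vₚ = 23.71 km/s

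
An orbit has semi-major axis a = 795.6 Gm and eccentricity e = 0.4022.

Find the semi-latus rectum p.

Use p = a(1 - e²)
a = 795.6 Gm = 7.956 × 10^11 m
e = 0.4022,  e² = 0.161765,  1 − e² = 0.838235
p = a(1 − e²) = 7.956 × 10^11 m × 0.838235 = 6.669 × 10^11 m ≈ 666.9 Gm

Final answer: p = 666.9 Gm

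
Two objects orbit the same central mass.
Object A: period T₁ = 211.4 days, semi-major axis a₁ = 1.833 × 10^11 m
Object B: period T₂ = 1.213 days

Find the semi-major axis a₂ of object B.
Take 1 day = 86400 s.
T₁ = 211.4 days = 1.8265 × 10^7 s
T₂ = 1.213 days = 104803 s
a₁ = 1.833 × 10^11 m
Kepler's third law: (T₂/T₁)² = (a₂/a₁)³  ⇒  a₂ = a₁ (T₂/T₁)^(2/3)
T₂/T₁ = 0.00573794
(T₂/T₁)^(2/3) = 0.0320507
a₂ = 1.833 × 10^11 m × 0.0320507 = 5.87489 × 10^9 m ≈ 5.875 × 10^9 m

Final answer: a₂ = 5.875 × 10^9 m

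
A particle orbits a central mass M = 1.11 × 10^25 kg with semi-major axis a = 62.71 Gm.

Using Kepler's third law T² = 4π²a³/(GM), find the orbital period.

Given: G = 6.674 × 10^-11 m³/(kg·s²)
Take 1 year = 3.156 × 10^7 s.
M = 1.11 × 10^25 kg
GM = G × M = 6.674 × 10^-11 × 1.11 × 10^25 = 7.40814 × 10^14 m³/s²
a = 62.71 Gm = 6.271 × 10^10 m
a³ = 2.4661 × 10^32 m³
T = 2π √(a³/GM) = 2π √((2.4661 × 10^32) / (7.40814 × 10^14)) = 2π × 5.76967 × 10^8 s
T = 3.62519 × 10^9 s ≈ 114.9 years

Final answer: 114.9 years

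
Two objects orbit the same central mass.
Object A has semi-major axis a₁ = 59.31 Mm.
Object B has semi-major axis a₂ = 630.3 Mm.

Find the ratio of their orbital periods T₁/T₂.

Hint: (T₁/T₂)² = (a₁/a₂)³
a₁ = 59.31 Mm = 5.931 × 10^7 m
a₂ = 630.3 Mm = 6.303 × 10^8 m
a₁/a₂ = 0.094098
T₁/T₂ = (a₁/a₂)^(3/2) = (0.094098)^1.5 = 0.028865

Final answer: T₁/T₂ = 0.02886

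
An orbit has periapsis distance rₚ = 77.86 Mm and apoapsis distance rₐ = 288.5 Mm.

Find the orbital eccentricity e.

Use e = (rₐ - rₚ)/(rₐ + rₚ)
rₚ = 77.86 Mm = 7.786 × 10^7 m
rₐ = 288.5 Mm = 2.885 × 10^8 m
rₐ − rₚ = 2.1064 × 10^8 m
rₐ + rₚ = 3.6636 × 10^8 m
e = (rₐ − rₚ)/(rₐ + rₚ) = 0.574954

Final answer: e = 0.575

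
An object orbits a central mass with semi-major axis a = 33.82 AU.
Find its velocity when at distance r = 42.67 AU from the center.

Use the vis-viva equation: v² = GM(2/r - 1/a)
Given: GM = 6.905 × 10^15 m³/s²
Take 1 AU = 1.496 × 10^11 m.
a = 33.82 AU = 5.05947 × 10^12 m
r = 42.67 AU = 6.38343 × 10^12 m
GM = 6.905 × 10^15 m³/s²
2/r − 1/a = 3.13311 × 10^-13 − 1.97649 × 10^-13 = 1.15662 × 10^-13 m⁻¹
v² = GM (2/r − 1/a) = 798.646 m²/s²
v = 28.2603 m/s ≈ 28.26 m/s

Final answer: 28.26 m/s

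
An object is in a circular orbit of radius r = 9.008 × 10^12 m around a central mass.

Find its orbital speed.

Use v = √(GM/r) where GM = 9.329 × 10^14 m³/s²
r = 9.008 × 10^12 m
GM = 9.329 × 10^14 m³/s²
GM/r = (9.329 × 10^14) / (9.008 × 10^12) = 103.563 m²/s²
v = √(GM/r) = 10.1766 m/s ≈ 10.18 m/s

Final answer: 10.18 m/s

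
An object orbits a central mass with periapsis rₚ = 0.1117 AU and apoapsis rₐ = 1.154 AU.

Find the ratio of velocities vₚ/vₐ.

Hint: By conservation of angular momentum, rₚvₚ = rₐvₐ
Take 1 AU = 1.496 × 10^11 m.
rₚ = 0.1117 AU = 1.67103 × 10^10 m
rₐ = 1.154 AU = 1.72638 × 10^11 m
rₚvₚ = rₐvₐ  ⇒  vₚ/vₐ = rₐ/rₚ
vₚ/vₐ = (1.72638 × 10^11) / (1.67103 × 10^10) = 10.3312

Final answer: vₚ/vₐ = 10.33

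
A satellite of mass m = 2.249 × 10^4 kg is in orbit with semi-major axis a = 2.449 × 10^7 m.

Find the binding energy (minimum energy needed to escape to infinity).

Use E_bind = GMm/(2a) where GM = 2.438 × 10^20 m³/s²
a = 2.449 × 10^7 m
GM = 2.438 × 10^20 m³/s²
m = 2.249 × 10^4 kg
GMm = 2.438 × 10^20 × 22490 = 5.48306 × 10^24 m³·kg/s²
2a = 4.898 × 10^7 m
E_bind = GMm/(2a) = 1.11945 × 10^17 J ≈ 111.9 PJ

Final answer: 111.9 PJ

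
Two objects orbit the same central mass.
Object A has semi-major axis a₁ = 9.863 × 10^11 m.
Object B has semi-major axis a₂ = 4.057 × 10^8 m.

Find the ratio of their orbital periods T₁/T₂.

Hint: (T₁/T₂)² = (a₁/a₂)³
a₁ = 9.863 × 10^11 m
a₂ = 4.057 × 10^8 m
a₁/a₂ = 2431.11
T₁/T₂ = (a₁/a₂)^(3/2) = (2431.11)^1.5 = 119869

Final answer: T₁/T₂ = 1.199 × 10^5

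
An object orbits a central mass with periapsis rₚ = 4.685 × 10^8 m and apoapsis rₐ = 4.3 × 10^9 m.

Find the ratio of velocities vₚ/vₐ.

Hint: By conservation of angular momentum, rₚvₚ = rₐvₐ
rₚ = 4.685 × 10^8 m
rₐ = 4.3 × 10^9 m
rₚvₚ = rₐvₐ  ⇒  vₚ/vₐ = rₐ/rₚ
vₚ/vₐ = (4.3 × 10^9) / (4.685 × 10^8) = 9.17823

Final answer: vₚ/vₐ = 9.178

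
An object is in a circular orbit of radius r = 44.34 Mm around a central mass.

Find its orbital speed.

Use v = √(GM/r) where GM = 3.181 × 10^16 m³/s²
r = 44.34 Mm = 4.434 × 10^7 m
GM = 3.181 × 10^16 m³/s²
GM/r = (3.181 × 10^16) / (4.434 × 10^7) = 7.17411 × 10^8 m²/s²
v = √(GM/r) = 26784.5 m/s ≈ 26.78 km/s

Final answer: 26.78 km/s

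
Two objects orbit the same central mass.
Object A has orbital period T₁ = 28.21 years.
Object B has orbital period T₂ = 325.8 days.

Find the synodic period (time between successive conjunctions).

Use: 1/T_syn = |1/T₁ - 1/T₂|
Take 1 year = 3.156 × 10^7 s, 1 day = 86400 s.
T₁ = 28.21 years = 8.90308 × 10^8 s
T₂ = 325.8 days = 2.81491 × 10^7 s
1/T₁ = 1.12321 × 10^-9 s⁻¹
1/T₂ = 3.55251 × 10^-8 s⁻¹
|1/T₁ − 1/T₂| = 3.44019 × 10^-8 s⁻¹
T_syn = 1 / |1/T₁ − 1/T₂| = 2.90682 × 10^7 s ≈ 336.4 days

Final answer: T_syn = 336.4 days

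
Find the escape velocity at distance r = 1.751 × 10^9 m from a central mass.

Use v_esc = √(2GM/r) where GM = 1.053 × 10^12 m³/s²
r = 1.751 × 10^9 m
GM = 1.053 × 10^12 m³/s²
2GM/r = 2 × (1.053 × 10^12) / (1.751 × 10^9) = 1202.74 m²/s²
v_esc = √(2GM/r) = 34.6806 m/s ≈ 34.68 m/s

Final answer: 34.68 m/s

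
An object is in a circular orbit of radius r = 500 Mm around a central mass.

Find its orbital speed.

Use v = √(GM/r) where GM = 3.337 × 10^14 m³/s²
r = 500 Mm = 5 × 10^8 m
GM = 3.337 × 10^14 m³/s²
GM/r = (3.337 × 10^14) / (5 × 10^8) = 667400 m²/s²
v = √(GM/r) = 816.946 m/s ≈ 816.9 m/s

Final answer: 816.9 m/s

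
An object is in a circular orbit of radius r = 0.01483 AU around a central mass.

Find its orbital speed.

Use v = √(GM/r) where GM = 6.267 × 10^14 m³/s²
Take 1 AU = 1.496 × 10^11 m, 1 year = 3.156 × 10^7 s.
r = 0.01483 AU = 2.21857 × 10^9 m
GM = 6.267 × 10^14 m³/s²
GM/r = (6.267 × 10^14) / (2.21857 × 10^9) = 282480 m²/s²
v = √(GM/r) = 531.488 m/s ≈ 0.1121 AU/year

Final answer: 0.1121 AU/year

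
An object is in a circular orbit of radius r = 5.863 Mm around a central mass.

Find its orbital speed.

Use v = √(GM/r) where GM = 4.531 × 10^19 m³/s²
r = 5.863 Mm = 5.863 × 10^6 m
GM = 4.531 × 10^19 m³/s²
GM/r = (4.531 × 10^19) / (5.863 × 10^6) = 7.72813 × 10^12 m²/s²
v = √(GM/r) = 2.77995 × 10^6 m/s ≈ 2780 km/s

Final answer: 2780 km/s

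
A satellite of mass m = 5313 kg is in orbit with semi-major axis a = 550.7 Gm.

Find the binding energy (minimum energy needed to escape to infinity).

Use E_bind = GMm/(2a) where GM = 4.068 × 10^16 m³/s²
a = 550.7 Gm = 5.507 × 10^11 m
GM = 4.068 × 10^16 m³/s²
m = 5313 kg
GMm = 4.068 × 10^16 × 5313 = 2.16133 × 10^20 m³·kg/s²
2a = 1.1014 × 10^12 m
E_bind = GMm/(2a) = 1.96235 × 10^8 J ≈ 196.2 MJ

Final answer: 196.2 MJ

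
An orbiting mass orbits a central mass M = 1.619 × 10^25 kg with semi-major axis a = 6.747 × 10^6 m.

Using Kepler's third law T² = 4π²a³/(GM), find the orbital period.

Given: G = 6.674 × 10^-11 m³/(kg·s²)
M = 1.619 × 10^25 kg
GM = G × M = 6.674 × 10^-11 × 1.619 × 10^25 = 1.08052 × 10^15 m³/s²
a = 6.747 × 10^6 m
a³ = 3.07137 × 10^20 m³
T = 2π √(a³/GM) = 2π √((3.07137 × 10^20) / (1.08052 × 10^15)) = 2π × 533.15 s
T = 3349.88 s ≈ 55.83 minutes

Final answer: 55.83 minutes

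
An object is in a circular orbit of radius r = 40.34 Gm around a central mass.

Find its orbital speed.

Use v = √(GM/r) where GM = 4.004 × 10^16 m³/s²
r = 40.34 Gm = 4.034 × 10^10 m
GM = 4.004 × 10^16 m³/s²
GM/r = (4.004 × 10^16) / (4.034 × 10^10) = 992563 m²/s²
v = √(GM/r) = 996.275 m/s ≈ 996.3 m/s

Final answer: 996.3 m/s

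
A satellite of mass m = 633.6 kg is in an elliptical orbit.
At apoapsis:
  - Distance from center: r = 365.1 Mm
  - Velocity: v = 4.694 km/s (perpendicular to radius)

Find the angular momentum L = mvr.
r = 365.1 Mm = 3.651 × 10^8 m
v = 4.694 km/s = 4694 m/s
vr = 4694 × 3.651 × 10^8 = 1.71378 × 10^12 m²/s
L = m × vr = 633.6 × 1.71378 × 10^12 = 1.08585 × 10^15 kg·m²/s ≈ 1.086 × 10^15 kg·m²/s

Final answer: L = 1.086 × 10^15 kg·m²/s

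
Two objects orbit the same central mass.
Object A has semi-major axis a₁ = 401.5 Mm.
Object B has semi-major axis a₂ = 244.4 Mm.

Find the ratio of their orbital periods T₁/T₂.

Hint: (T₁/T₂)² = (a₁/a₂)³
a₁ = 401.5 Mm = 4.015 × 10^8 m
a₂ = 244.4 Mm = 2.444 × 10^8 m
a₁/a₂ = 1.6428
T₁/T₂ = (a₁/a₂)^(3/2) = (1.6428)^1.5 = 2.1056

Final answer: T₁/T₂ = 2.106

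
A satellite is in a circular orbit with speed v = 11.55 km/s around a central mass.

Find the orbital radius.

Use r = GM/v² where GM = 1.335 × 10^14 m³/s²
v = 11.55 km/s = 11550 m/s
GM = 1.335 × 10^14 m³/s²
v² = 1.33402 × 10^8 m²/s²
r = GM/v² = (1.335 × 10^14) / (1.33402 × 10^8) = 1.00073 × 10^6 m ≈ 1.001 Mm

Final answer: 1.001 Mm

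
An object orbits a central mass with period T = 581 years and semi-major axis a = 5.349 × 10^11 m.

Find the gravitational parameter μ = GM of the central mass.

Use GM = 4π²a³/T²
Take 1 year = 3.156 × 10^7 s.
T = 581 years = 1.83364 × 10^10 s
a = 5.349 × 10^11 m
a³ = 1.53045 × 10^35 m³
T² = 3.36222 × 10^20 s²
GM = 4π² × (1.53045 × 10^35) / (3.36222 × 10^20) = 1.79701 × 10^16 m³/s²
GM ≈ 1.797 × 10^16 m³/s²

Final answer: GM = 1.797 × 10^16 m³/s²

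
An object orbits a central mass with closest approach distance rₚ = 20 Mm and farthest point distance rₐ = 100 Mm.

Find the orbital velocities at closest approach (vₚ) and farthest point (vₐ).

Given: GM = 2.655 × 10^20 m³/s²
rₚ = 20 Mm = 2 × 10^7 m
rₐ = 100 Mm = 1 × 10^8 m
GM = 2.655 × 10^20 m³/s²
a = (rₚ + rₐ)/2 = 6 × 10^7 m
Vis-viva: v² = GM (2/r − 1/a)
vₚ² = 2.655 × 10^20 × (1 × 10^-7 − 1.66667 × 10^-8) = 2.2125 × 10^13 m²/s²
vₚ = 4.70372 × 10^6 m/s ≈ 4704 km/s
vₐ² = 2.655 × 10^20 × (2 × 10^-8 − 1.66667 × 10^-8) = 8.85 × 10^11 m²/s²
vₐ = 940744 m/s ≈ 940.7 km/s

Final answer: vₚ = 4704 km/s, vₐ = 940.7 km/s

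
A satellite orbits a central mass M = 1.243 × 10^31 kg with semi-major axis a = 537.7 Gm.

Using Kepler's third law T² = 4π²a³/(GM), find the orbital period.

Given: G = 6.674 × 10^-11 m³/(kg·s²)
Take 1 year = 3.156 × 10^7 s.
M = 1.243 × 10^31 kg
GM = G × M = 6.674 × 10^-11 × 1.243 × 10^31 = 8.29578 × 10^20 m³/s²
a = 537.7 Gm = 5.377 × 10^11 m
a³ = 1.55461 × 10^35 m³
T = 2π √(a³/GM) = 2π √((1.55461 × 10^35) / (8.29578 × 10^20)) = 2π × 1.36893 × 10^7 s
T = 8.60124 × 10^7 s ≈ 2.725 years

Final answer: 2.725 years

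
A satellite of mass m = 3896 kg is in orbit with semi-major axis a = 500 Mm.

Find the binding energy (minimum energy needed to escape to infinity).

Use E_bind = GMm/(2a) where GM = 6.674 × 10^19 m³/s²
a = 500 Mm = 5 × 10^8 m
GM = 6.674 × 10^19 m³/s²
m = 3896 kg
GMm = 6.674 × 10^19 × 3896 = 2.60019 × 10^23 m³·kg/s²
2a = 1 × 10^9 m
E_bind = GMm/(2a) = 2.60019 × 10^14 J ≈ 260 TJ

Final answer: 260 TJ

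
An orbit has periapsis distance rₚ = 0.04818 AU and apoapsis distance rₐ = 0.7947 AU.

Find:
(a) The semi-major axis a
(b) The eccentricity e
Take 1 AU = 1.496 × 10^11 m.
rₚ = 0.04818 AU = 7.20773 × 10^9 m
rₐ = 0.7947 AU = 1.18887 × 10^11 m
(a) a = (rₚ + rₐ)/2 = 6.30474 × 10^10 m ≈ 0.4214 AU
(b) e = (rₐ − rₚ)/(rₐ + rₚ) = (1.11679 × 10^11) / (1.26095 × 10^11) = 0.885678

Final answer:
(a) a = 0.4214 AU
(b) e = 0.8857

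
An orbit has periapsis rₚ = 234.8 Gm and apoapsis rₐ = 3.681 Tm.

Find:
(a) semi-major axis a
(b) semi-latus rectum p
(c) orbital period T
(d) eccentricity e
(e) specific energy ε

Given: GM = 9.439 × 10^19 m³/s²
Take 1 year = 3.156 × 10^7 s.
rₚ = 234.8 Gm = 2.348 × 10^11 m
rₐ = 3.681 Tm = 3.681 × 10^12 m
GM = 9.439 × 10^19 m³/s²
a = (rₚ + rₐ)/2 = 1.9579 × 10^12 m
e = (rₐ − rₚ)/(rₐ + rₚ) = (3.4462 × 10^12) / (3.9158 × 10^12) = 0.880076
(a) a = 1.9579 × 10^12 m ≈ 1.958 Tm
(b) 1 − e² = 0.225467;  p = a(1 − e²) = 1.9579 × 10^12 × 0.225467 = 4.41442 × 10^11 m ≈ 441.4 Gm
(c) a³ = 7.50536 × 10^36 m³;  T = 2π √(a³/GM) = 2π × 2.81983 × 10^8 s = 1.77175 × 10^9 s ≈ 56.14 years
(d) e = 0.880076 ≈ 0.8801
(e) 2a = 3.9158 × 10^12 m;  ε = −GM/(2a) = -2.41049 × 10^7 J/kg ≈ -24.1 MJ/kg

Final answer:
(a) semi-major axis a = 1.958 Tm
(b) semi-latus rectum p = 441.4 Gm
(c) orbital period T = 56.14 years
(d) eccentricity e = 0.8801
(e) specific energy ε = -24.1 MJ/kg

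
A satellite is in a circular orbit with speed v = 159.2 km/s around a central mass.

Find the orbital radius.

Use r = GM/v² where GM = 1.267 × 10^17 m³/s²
v = 159.2 km/s = 159200 m/s
GM = 1.267 × 10^17 m³/s²
v² = 2.53446 × 10^10 m²/s²
r = GM/v² = (1.267 × 10^17) / (2.53446 × 10^10) = 4.99908 × 10^6 m ≈ 4.999 Mm

Final answer: 4.999 Mm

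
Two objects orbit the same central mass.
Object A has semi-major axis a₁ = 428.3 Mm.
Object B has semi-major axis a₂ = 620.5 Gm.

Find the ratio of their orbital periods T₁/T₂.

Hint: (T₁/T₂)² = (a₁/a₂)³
a₁ = 428.3 Mm = 4.283 × 10^8 m
a₂ = 620.5 Gm = 6.205 × 10^11 m
a₁/a₂ = 0.00069025
T₁/T₂ = (a₁/a₂)^(3/2) = (0.00069025)^1.5 = 1.81347 × 10^-5

Final answer: T₁/T₂ = 1.813 × 10^-5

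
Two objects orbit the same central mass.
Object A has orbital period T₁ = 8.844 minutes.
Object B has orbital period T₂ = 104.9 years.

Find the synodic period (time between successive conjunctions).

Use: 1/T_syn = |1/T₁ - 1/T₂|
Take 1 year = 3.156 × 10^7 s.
T₁ = 8.844 minutes = 530.64 s
T₂ = 104.9 years = 3.31064 × 10^9 s
1/T₁ = 0.00188452 s⁻¹
1/T₂ = 3.02056 × 10^-10 s⁻¹
|1/T₁ − 1/T₂| = 0.00188452 s⁻¹
T_syn = 1 / |1/T₁ − 1/T₂| = 530.64 s ≈ 8.844 minutes

Final answer: T_syn = 8.844 minutes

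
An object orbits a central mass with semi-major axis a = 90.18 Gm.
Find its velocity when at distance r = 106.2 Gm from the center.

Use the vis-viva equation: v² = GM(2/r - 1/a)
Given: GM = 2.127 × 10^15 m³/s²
a = 90.18 Gm = 9.018 × 10^10 m
r = 106.2 Gm = 1.062 × 10^11 m
GM = 2.127 × 10^15 m³/s²
2/r − 1/a = 1.88324 × 10^-11 − 1.10889 × 10^-11 = 7.74346 × 10^-12 m⁻¹
v² = GM (2/r − 1/a) = 16470.3 m²/s²
v = 128.337 m/s ≈ 128.3 m/s

Final answer: 128.3 m/s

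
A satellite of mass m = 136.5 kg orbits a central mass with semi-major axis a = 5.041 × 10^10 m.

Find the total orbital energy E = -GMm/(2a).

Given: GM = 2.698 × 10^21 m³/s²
a = 5.041 × 10^10 m
GM = 2.698 × 10^21 m³/s²
2a = 1.0082 × 10^11 m
GMm = 2.698 × 10^21 × 136.5 = 3.68277 × 10^23 m³·kg/s²
E = −GMm/(2a) = -3.65282 × 10^12 J ≈ -3.653 TJ

Final answer: -3.653 TJ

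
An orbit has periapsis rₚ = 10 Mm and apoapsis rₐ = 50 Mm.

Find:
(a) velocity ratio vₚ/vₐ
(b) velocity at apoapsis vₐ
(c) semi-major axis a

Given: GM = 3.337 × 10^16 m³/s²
rₚ = 10 Mm = 1 × 10^7 m
rₐ = 50 Mm = 5 × 10^7 m
GM = 3.337 × 10^16 m³/s²
a = (rₚ + rₐ)/2 = 3 × 10^7 m
e = (rₐ − rₚ)/(rₐ + rₚ) = (4 × 10^7) / (6 × 10^7) = 0.666667
(a) vₚ/vₐ = rₐ/rₚ (angular momentum) = (5 × 10^7) / (1 × 10^7) = 5 ≈ 5
(b) vₐ² = GM (2/rₐ − 1/a) = 3.337 × 10^16 × (4 × 10^-8 − 3.33333 × 10^-8) = 2.22467 × 10^8 m²/s²;  vₐ = 14915.3 m/s ≈ 14.92 km/s
(c) a = 3 × 10^7 m ≈ 30 Mm

Final answer:
(a) velocity ratio vₚ/vₐ = 5
(b) velocity at apoapsis vₐ = 14.92 km/s
(c) semi-major axis a = 30 Mm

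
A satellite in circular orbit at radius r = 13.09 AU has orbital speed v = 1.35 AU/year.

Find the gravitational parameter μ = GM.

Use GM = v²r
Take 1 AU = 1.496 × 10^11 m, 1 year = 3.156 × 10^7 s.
r = 13.09 AU = 1.95826 × 10^12 m
v = 1.35 AU/year = 6399.24 m/s
v² = 4.09503 × 10^7 m²/s²
GM = v²r = 4.09503 × 10^7 × 1.95826 × 10^12 = 8.01914 × 10^19 m³/s²
GM ≈ 8.019 × 10^19 m³/s²

Final answer: GM = 8.019 × 10^19 m³/s²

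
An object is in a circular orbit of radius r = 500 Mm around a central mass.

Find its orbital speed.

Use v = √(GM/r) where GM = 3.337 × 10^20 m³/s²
r = 500 Mm = 5 × 10^8 m
GM = 3.337 × 10^20 m³/s²
GM/r = (3.337 × 10^20) / (5 × 10^8) = 6.674 × 10^11 m²/s²
v = √(GM/r) = 816946 m/s ≈ 816.9 km/s

Final answer: 816.9 km/s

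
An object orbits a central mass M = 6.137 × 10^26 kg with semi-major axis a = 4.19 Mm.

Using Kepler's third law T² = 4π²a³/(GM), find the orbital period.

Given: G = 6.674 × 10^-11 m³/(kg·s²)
M = 6.137 × 10^26 kg
GM = G × M = 6.674 × 10^-11 × 6.137 × 10^26 = 4.09583 × 10^16 m³/s²
a = 4.19 Mm = 4.19 × 10^6 m
a³ = 7.35601 × 10^19 m³
T = 2π √(a³/GM) = 2π √((7.35601 × 10^19) / (4.09583 × 10^16)) = 2π × 42.3789 s
T = 266.275 s ≈ 4.438 minutes

Final answer: 4.438 minutes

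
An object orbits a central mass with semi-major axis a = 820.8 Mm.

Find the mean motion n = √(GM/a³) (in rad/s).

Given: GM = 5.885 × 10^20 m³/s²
a = 820.8 Mm = 8.208 × 10^8 m
GM = 5.885 × 10^20 m³/s²
a³ = 5.52983 × 10^26 m³
GM/a³ = (5.885 × 10^20) / (5.52983 × 10^26) = 1.06423 × 10^-6 s⁻²
n = √(GM/a³) = 0.00103161 rad/s ≈ 0.001032 rad/s

Final answer: n = 0.001032 rad/s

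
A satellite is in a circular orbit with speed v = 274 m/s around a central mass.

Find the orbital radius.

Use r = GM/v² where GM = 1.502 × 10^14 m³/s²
v = 274 m/s
GM = 1.502 × 10^14 m³/s²
v² = 75076 m²/s²
r = GM/v² = (1.502 × 10^14) / 75076 = 2.00064 × 10^9 m ≈ 2.001 Gm

Final answer: 2.001 Gm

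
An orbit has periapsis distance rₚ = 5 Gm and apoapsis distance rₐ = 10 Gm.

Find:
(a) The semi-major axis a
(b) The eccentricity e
rₚ = 5 Gm = 5 × 10^9 m
rₐ = 10 Gm = 1 × 10^10 m
(a) a = (rₚ + rₐ)/2 = 7.5 × 10^9 m ≈ 7.5 Gm
(b) e = (rₐ − rₚ)/(rₐ + rₚ) = (5 × 10^9) / (1.5 × 10^10) = 0.333333

Final answer:
(a) a = 7.5 Gm
(b) e = 0.3333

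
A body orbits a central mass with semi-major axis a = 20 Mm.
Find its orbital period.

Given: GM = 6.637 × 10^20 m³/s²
a = 20 Mm = 2 × 10^7 m
GM = 6.637 × 10^20 m³/s²
a³ = 8 × 10^21 m³
T = 2π √(a³/GM) = 2π √((8 × 10^21) / (6.637 × 10^20)) = 2π × 3.47184 s
T = 21.8142 s ≈ 21.81 seconds

Final answer: 21.81 seconds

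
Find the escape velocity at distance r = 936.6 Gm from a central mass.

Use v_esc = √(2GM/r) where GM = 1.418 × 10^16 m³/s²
r = 936.6 Gm = 9.366 × 10^11 m
GM = 1.418 × 10^16 m³/s²
2GM/r = 2 × (1.418 × 10^16) / (9.366 × 10^11) = 30279.7 m²/s²
v_esc = √(2GM/r) = 174.011 m/s ≈ 174 m/s

Final answer: 174 m/s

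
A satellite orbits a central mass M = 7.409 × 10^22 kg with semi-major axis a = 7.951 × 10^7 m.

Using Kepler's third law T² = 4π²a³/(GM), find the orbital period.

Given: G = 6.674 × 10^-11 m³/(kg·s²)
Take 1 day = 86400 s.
M = 7.409 × 10^22 kg
GM = G × M = 6.674 × 10^-11 × 7.409 × 10^22 = 4.94477 × 10^12 m³/s²
a = 7.951 × 10^7 m
a³ = 5.0265 × 10^23 m³
T = 2π √(a³/GM) = 2π √((5.0265 × 10^23) / (4.94477 × 10^12)) = 2π × 318830 s
T = 2.00327 × 10^6 s ≈ 23.19 days

Final answer: 23.19 days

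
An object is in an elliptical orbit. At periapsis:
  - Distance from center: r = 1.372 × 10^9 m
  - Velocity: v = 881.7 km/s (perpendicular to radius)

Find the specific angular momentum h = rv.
r = 1.372 × 10^9 m
v = 881.7 km/s = 881700 m/s
h = rv = 1.372 × 10^9 × 881700 = 1.20969 × 10^15 m²/s ≈ 1.21 × 10^15 m²/s

Final answer: h = 1.21 × 10^15 m²/s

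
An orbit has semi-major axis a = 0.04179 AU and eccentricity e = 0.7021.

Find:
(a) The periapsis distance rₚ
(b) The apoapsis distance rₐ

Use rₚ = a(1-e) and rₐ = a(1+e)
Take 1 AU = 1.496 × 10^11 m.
a = 0.04179 AU = 6.25178 × 10^9 m
e = 0.7021:  1 − e = 0.2979,  1 + e = 1.7021
(a) rₚ = a(1 − e) = 6.25178 × 10^9 m × 0.2979 = 1.86241 × 10^9 m ≈ 0.01245 AU
(b) rₐ = a(1 + e) = 6.25178 × 10^9 m × 1.7021 = 1.06412 × 10^10 m ≈ 0.07113 AU

Final answer:
(a) rₚ = 0.01245 AU
(b) rₐ = 0.07113 AU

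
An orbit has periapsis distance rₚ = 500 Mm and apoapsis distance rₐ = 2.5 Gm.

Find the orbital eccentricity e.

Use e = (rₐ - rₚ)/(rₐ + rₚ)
rₚ = 500 Mm = 5 × 10^8 m
rₐ = 2.5 Gm = 2.5 × 10^9 m
rₐ − rₚ = 2 × 10^9 m
rₐ + rₚ = 3 × 10^9 m
e = (rₐ − rₚ)/(rₐ + rₚ) = 0.666667

Final answer: e = 0.6667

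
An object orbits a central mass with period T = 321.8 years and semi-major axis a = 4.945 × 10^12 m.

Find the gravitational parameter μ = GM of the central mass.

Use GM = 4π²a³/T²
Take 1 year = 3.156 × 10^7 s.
T = 321.8 years = 1.0156 × 10^10 s
a = 4.945 × 10^12 m
a³ = 1.2092 × 10^38 m³
T² = 1.03144 × 10^20 s²
GM = 4π² × (1.2092 × 10^38) / (1.03144 × 10^20) = 4.6282 × 10^19 m³/s²
GM ≈ 4.628 × 10^19 m³/s²

Final answer: GM = 4.628 × 10^19 m³/s²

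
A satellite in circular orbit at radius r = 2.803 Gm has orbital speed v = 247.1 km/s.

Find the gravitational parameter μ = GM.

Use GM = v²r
r = 2.803 Gm = 2.803 × 10^9 m
v = 247.1 km/s = 247100 m/s
v² = 6.10584 × 10^10 m²/s²
GM = v²r = 6.10584 × 10^10 × 2.803 × 10^9 = 1.71147 × 10^20 m³/s²
GM ≈ 1.711 × 10^20 m³/s²

Final answer: GM = 1.711 × 10^20 m³/s²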